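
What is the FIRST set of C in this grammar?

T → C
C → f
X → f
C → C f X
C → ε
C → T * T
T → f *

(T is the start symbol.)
To compute FIRST(C), examine every production with C on the left-hand side, reading each right-hand side left to right until a non-nullable symbol is reached.

FIRST sets of the other non-terminals involved (by the same procedure, iterated to a fixed point):
  FIRST(T) = { '*', 'f', ε }

From C → f:
  - f is a terminal: add 'f' and stop
From C → C f X:
  - C is the symbol being defined: contributes nothing new
    C is nullable, so continue to the next symbol
  - f is a terminal: add 'f' and stop
From C → ε:
  - ε-production, so ε ∈ FIRST(C)
From C → T * T:
  - T is a non-terminal: add FIRST(T) \ {ε} = { '*', 'f' }
    T is nullable, so continue to the next symbol
  - '*' is a terminal: add '*' and stop

Collecting: FIRST(C) = { '*', 'f', ε }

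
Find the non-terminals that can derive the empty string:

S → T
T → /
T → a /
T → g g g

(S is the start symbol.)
A non-terminal is nullable if it can derive ε (the empty string): either it has an ε-production, or it has a production whose right-hand side consists entirely of nullable non-terminals.

There are no ε-productions, so no non-terminal can derive ε.
No non-terminals are nullable.

Answer: None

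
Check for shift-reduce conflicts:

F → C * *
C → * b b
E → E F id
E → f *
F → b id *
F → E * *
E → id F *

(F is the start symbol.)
A shift-reduce conflict occurs when an LR(0) state has both:
  - a complete (reduce) item [A → α .] (dot at the end), and
  - a shift item [B → β . c γ] (dot before a terminal).

Augment with F' → F and build the canonical LR(0) collection (I0 = CLOSURE({[F' → . F]}), then GOTO on every symbol after a dot until no new states appear). It has 21 states:
  I0: { [C → . * b b], [E → . E F id], [E → . f *], [E → . id F *], [F → . C * *], [F → . E * *], [F → . b id *], [F' → . F] }  — shift
  I1: { [C → * . b b] }  — shift
  I2: { [F → C . * *] }  — shift
  I3: { [C → . * b b], [E → . E F id], [E → . f *], [E → . id F *], [E → E . F id], [F → . C * *], [F → . E * *], [F → . b id *], [F → E . * *] }  — shift
  I4: { [F' → F .] }  — accept
  I5: { [F → b . id *] }  — shift
  I6: { [E → f . *] }  — shift
  I7: { [C → . * b b], [E → . E F id], [E → . f *], [E → . id F *], [E → id . F *], [F → . C * *], [F → . E * *], [F → . b id *] }  — shift
  I8: { [E → id F . *] }  — shift
  I9: { [E → id F * .] }  — reduce
  I10: { [E → f * .] }  — reduce
  I11: { [F → b id . *] }  — shift
  I12: { [F → b id * .] }  — reduce
  I13: { [C → * . b b], [F → E * . *] }  — shift
  I14: { [E → E F . id] }  — shift
  I15: { [E → E F id .] }  — reduce
  I16: { [F → E * * .] }  — reduce
  I17: { [C → * b . b] }  — shift
  I18: { [C → * b b .] }  — reduce
  I19: { [F → C * . *] }  — shift
  I20: { [F → C * * .] }  — reduce

No state contains both a complete item and a shift item.

Answer: No shift-reduce conflicts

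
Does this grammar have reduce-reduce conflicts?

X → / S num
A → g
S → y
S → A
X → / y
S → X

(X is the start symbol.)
Yes — I7: [S → y .] vs [X → / y .]

Augment with X' → X and build the canonical LR(0) collection (I0 = CLOSURE({[X' → . X]}), then GOTO on every symbol after a dot until no new states appear). It has 9 states:
  I0: { [X → . / S num], [X → . / y], [X' → . X] }  — shift
  I1: { [A → . g], [S → . A], [S → . X], [S → . y], [X → . / S num], [X → . / y], [X → / . S num], [X → / . y] }  — shift
  I2: { [X' → X .] }  — accept
  I3: { [S → A .] }  — reduce
  I4: { [X → / S . num] }  — shift
  I5: { [S → X .] }  — reduce
  I6: { [A → g .] }  — reduce
  I7: { [S → y .], [X → / y .] }  — 2 reduces
  I8: { [X → / S num .] }  — reduce

I7 contains complete items [S → y .], [X → / y .] — reduce-reduce conflict.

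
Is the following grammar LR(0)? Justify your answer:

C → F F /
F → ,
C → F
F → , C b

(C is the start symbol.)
A grammar is LR(0) if no state in the canonical LR(0) collection has:
  - both a shift item (dot before a terminal) and a complete item (shift-reduce conflict), or
  - two or more complete items (reduce-reduce conflict; the accept item [C' → C .] counts as a complete item here).

Augment with C' → C and build the canonical LR(0) collection (I0 = CLOSURE({[C' → . C]}), then GOTO on every symbol after a dot until no new states appear). It has 8 states:
  I0: { [C → . F F /], [C → . F], [C' → . C], [F → . , C b], [F → . ,] }  — shift
  I1: { [C → . F F /], [C → . F], [F → , . C b], [F → , .], [F → . , C b], [F → . ,] }  — shift, reduce
  I2: { [C' → C .] }  — accept
  I3: { [C → F . F /], [C → F .], [F → . , C b], [F → . ,] }  — shift, reduce
  I4: { [C → F F . /] }  — shift
  I5: { [C → F F / .] }  — reduce
  I6: { [F → , C . b] }  — shift
  I7: { [F → , C b .] }  — reduce

Conflict in state I1:
  Shift-reduce conflict between [F → , .] and [F → . ,]
So the grammar is NOT LR(0).

Answer: No. Shift-reduce conflict between [F → , .] and [F → . ,]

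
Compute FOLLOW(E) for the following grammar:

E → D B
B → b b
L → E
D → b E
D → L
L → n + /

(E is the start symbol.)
To compute FOLLOW(E), find every occurrence of E on a right-hand side N → α E β: add FIRST(β) \ {ε}, and if β is empty or nullable also add FOLLOW(N). Iterate to a fixed point.

E is the start symbol, so $ ∈ FOLLOW(E).
In L → E: E is at the end, add FOLLOW(L)
In D → b E: E is at the end, add FOLLOW(D)

The FOLLOW sets referred to above (computed the same way, to a fixed point):
  FOLLOW(L) = { 'b' }
  FOLLOW(D) = { 'b' }

Taking the union: FOLLOW(E) = { $, 'b' }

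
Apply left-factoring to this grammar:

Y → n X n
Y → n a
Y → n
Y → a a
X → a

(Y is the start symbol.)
Left-factoring transforms A → αβ₁ | αβ₂ into A → αA' and A' → β₁ | β₂
(α is the longest common prefix among the alternatives). Repeat until
no nonterminal has two alternatives with a common prefix.

Round 1: Y has alternatives sharing prefix 'n'. Introduce Y': Y → n Y'
  Add: Y' → X n
  Add: Y' → a
  Add: Y' → ε

No remaining common prefixes — done.

Resulting grammar:
Y → n Y'
Y' → X n
Y' → a
Y' → ε
Y → a a
X → a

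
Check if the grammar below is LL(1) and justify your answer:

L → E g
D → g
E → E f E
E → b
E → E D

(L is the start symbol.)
No. Predict set conflict for E: { 'b' }

A grammar is LL(1) if for each non-terminal N with multiple productions, the predict sets of those productions are pairwise disjoint, where PREDICT(N → α) = (FIRST(α) \ {ε}) ∪ (FOLLOW(N) if α ⇒* ε).

Relevant sets:
  FIRST(E) = { 'b' }

For E:
  PREDICT(E → E f E) = { 'b' }
  PREDICT(E → b) = { 'b' }
  PREDICT(E → E D) = { 'b' }
L, D have a single production, so nothing to check there.

Conflict found: Predict set conflict for E: { 'b' }
The grammar is NOT LL(1).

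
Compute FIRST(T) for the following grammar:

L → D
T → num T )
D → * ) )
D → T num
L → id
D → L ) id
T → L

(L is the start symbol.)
To compute FIRST(T), examine every production with T on the left-hand side, reading each right-hand side left to right until a non-nullable symbol is reached.

FIRST sets of the other non-terminals involved (by the same procedure, iterated to a fixed point):
  FIRST(L) = { '*', 'id', 'num' }

From T → num T ):
  - num is a terminal: add 'num' and stop
From T → L:
  - L is a non-terminal: add FIRST(L) \ {ε} = { '*', 'id', 'num' }
    L is not nullable, so stop

Collecting: FIRST(T) = { '*', 'id', 'num' }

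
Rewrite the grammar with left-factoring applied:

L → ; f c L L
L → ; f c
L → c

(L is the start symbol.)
L → ; f c L'
L' → L L
L' → ε
L → c

Left-factoring transforms A → αβ₁ | αβ₂ into A → αA' and A' → β₁ | β₂
(α is the longest common prefix among the alternatives). Repeat until
no nonterminal has two alternatives with a common prefix.

Round 1: L has alternatives sharing prefix '; f c'. Introduce L': L → ; f c L'
  Add: L' → L L
  Add: L' → ε

No remaining common prefixes — done.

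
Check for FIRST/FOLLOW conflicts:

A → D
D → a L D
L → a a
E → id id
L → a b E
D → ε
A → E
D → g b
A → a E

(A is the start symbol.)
A FIRST/FOLLOW conflict occurs when a non-terminal N has a nullable alternative N → β (β ⇒* ε) and another alternative N → α with FIRST(α) ∩ FOLLOW(N) ≠ ∅: on such a lookahead the parser cannot decide between expanding α and letting N vanish via β.

Nullable non-terminals: A, D.
FIRST sets used below: FIRST(D) = { 'a', 'g', ε }, FIRST(E) = { 'id' }

A: nullable alternative(s) A → D; FOLLOW(A) = { $ }
  A → D: FIRST \ {ε} = { 'a', 'g' } — this is the only nullable alternative, skip
  A → E: FIRST \ {ε} = { 'id' } — disjoint from FOLLOW(A)
  A → a E: FIRST \ {ε} = { 'a' } — disjoint from FOLLOW(A)

D: nullable alternative(s) D → ε; FOLLOW(D) = { $ }
  D → a L D: FIRST \ {ε} = { 'a' } — disjoint from FOLLOW(D)
  D → ε: FIRST \ {ε} = { } — this is the only nullable alternative, skip
  D → g b: FIRST \ {ε} = { 'g' } — disjoint from FOLLOW(D)

E, L have no nullable alternative, so no FIRST/FOLLOW check is needed there.

No FIRST/FOLLOW conflicts found.

Answer: No FIRST/FOLLOW conflicts.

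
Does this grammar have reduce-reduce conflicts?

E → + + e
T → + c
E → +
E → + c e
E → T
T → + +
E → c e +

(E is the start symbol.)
No reduce-reduce conflicts

Augment with E' → E and build the canonical LR(0) collection (I0 = CLOSURE({[E' → . E]}), then GOTO on every symbol after a dot until no new states appear). It has 11 states:
  I0: { [E → . + + e], [E → . + c e], [E → . +], [E → . T], [E → . c e +], [E' → . E], [T → . + +], [T → . + c] }  — shift
  I1: { [E → + . + e], [E → + . c e], [E → + .], [T → + . +], [T → + . c] }  — shift, reduce
  I2: { [E' → E .] }  — accept
  I3: { [E → T .] }  — reduce
  I4: { [E → c . e +] }  — shift
  I5: { [E → c e . +] }  — shift
  I6: { [E → c e + .] }  — reduce
  I7: { [E → + + . e], [T → + + .] }  — shift, reduce
  I8: { [E → + c . e], [T → + c .] }  — shift, reduce
  I9: { [E → + c e .] }  — reduce
  I10: { [E → + + e .] }  — reduce

No state contains more than one complete item.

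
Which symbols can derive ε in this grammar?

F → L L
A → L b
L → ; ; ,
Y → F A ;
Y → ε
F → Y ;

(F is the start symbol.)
A non-terminal is nullable if it can derive ε (the empty string): either it has an ε-production, or it has a production whose right-hand side consists entirely of nullable non-terminals.

ε-productions: Y → ε
So Y is immediately nullable.
No further non-terminal can be added: every production for the remaining non-terminals contains a terminal or a non-nullable non-terminal.
Nullable = { 'Y' }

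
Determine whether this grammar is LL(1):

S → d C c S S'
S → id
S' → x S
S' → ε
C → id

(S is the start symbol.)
No. Predict set conflict for S': { 'x' }

A grammar is LL(1) if for each non-terminal N with multiple productions, the predict sets of those productions are pairwise disjoint, where PREDICT(N → α) = (FIRST(α) \ {ε}) ∪ (FOLLOW(N) if α ⇒* ε).

Relevant sets:
  FOLLOW(S') = { $, 'x' }

For S:
  PREDICT(S → d C c S S') = { 'd' }
  PREDICT(S → id) = { 'id' }
For S':
  PREDICT(S' → x S) = { 'x' }
  PREDICT(S' → ε) = { $, 'x' }
C has a single production, so nothing to check there.

Conflict found: Predict set conflict for S': { 'x' }
The grammar is NOT LL(1).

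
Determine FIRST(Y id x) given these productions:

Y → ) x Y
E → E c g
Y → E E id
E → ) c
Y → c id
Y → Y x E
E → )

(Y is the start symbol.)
FIRST sets of the non-terminals involved (from the grammar, by fixed-point iteration):
  FIRST(Y) = { ')', 'c' }

To compute FIRST(Y id x), process the symbols left to right:
Symbol Y is a non-terminal. Add FIRST(Y) \ {ε} = { ')', 'c' }
Y is not nullable (ε ∉ FIRST(Y)), so stop here.
FIRST(Y id x) = { ')', 'c' }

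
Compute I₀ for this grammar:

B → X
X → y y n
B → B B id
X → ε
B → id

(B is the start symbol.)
First, augment the grammar with B' → B
I₀ = CLOSURE({ [B' → . B] }):
  [B' → . B] has the dot before B: add [B → . X], [B → . B B id], [B → . id]
  [B → . X] has the dot before X: add [X → . y y n], [X → .]
No further items can be added.

I₀ = { [B → . B B id], [B → . X], [B → . id], [B' → . B], [X → . y y n], [X → .] }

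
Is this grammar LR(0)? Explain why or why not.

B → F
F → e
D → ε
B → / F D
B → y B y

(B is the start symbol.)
Yes, the grammar is LR(0)

A grammar is LR(0) if no state in the canonical LR(0) collection has:
  - both a shift item (dot before a terminal) and a complete item (shift-reduce conflict), or
  - two or more complete items (reduce-reduce conflict; the accept item [B' → B .] counts as a complete item here).

Augment with B' → B and build the canonical LR(0) collection (I0 = CLOSURE({[B' → . B]}), then GOTO on every symbol after a dot until no new states appear). It has 10 states:
  I0: { [B → . / F D], [B → . F], [B → . y B y], [B' → . B], [F → . e] }  — shift
  I1: { [B → / . F D], [F → . e] }  — shift
  I2: { [B' → B .] }  — accept
  I3: { [B → F .] }  — reduce
  I4: { [F → e .] }  — reduce
  I5: { [B → . / F D], [B → . F], [B → . y B y], [B → y . B y], [F → . e] }  — shift
  I6: { [B → y B . y] }  — shift
  I7: { [B → y B y .] }  — reduce
  I8: { [B → / F . D], [D → .] }  — reduce
  I9: { [B → / F D .] }  — reduce

Every state is either a pure shift/goto state or contains exactly one complete item and nothing to shift — no conflicts. The grammar is LR(0).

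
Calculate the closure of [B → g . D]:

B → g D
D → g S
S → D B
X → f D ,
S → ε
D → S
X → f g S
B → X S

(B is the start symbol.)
{ [B → g . D], [D → . S], [D → . g S], [S → . D B], [S → .] }

To compute CLOSURE, for each item [A → α.Bβ] where B is a non-terminal, add [B → .γ] for all productions B → γ; repeat for the newly added items until nothing changes.

Start with: [B → g . D]
  [B → g . D] has the dot before D: add [D → . g S], [D → . S]
  [D → . S] has the dot before S: add [S → . D B], [S → .]
No further items can be added.

CLOSURE = { [B → g . D], [D → . S], [D → . g S], [S → . D B], [S → .] }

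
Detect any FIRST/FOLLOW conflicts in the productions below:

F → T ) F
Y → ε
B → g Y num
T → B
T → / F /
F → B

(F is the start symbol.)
A FIRST/FOLLOW conflict occurs when a non-terminal N has a nullable alternative N → β (β ⇒* ε) and another alternative N → α with FIRST(α) ∩ FOLLOW(N) ≠ ∅: on such a lookahead the parser cannot decide between expanding α and letting N vanish via β.

Nullable non-terminals: Y.
Y has a nullable alternative but only one production, so nothing to check.

B, F, T have no nullable alternative, so no FIRST/FOLLOW check is needed there.

No FIRST/FOLLOW conflicts found.

Answer: No FIRST/FOLLOW conflicts.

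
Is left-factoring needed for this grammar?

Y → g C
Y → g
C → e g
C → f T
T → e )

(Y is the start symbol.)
Yes, Y has productions with common prefix 'g'

Left-factoring is needed when two productions for the same non-terminal
share a common prefix on the right-hand side.

Productions for Y:
  Y → g C
  Y → g
Productions for C:
  C → e g
  C → f T

Found common prefix 'g' in productions for Y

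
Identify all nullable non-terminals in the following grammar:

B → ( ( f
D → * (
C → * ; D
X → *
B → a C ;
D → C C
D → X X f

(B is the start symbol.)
There are no ε-productions, so no non-terminal can derive ε.
No non-terminals are nullable.

Answer: None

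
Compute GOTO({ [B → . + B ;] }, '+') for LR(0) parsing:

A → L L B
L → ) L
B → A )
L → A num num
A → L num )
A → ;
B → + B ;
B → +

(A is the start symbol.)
{ [A → . ;], [A → . L L B], [A → . L num )], [B → + . B ;], [B → . + B ;], [B → . +], [B → . A )], [L → . ) L], [L → . A num num] }

GOTO(I, '+') = CLOSURE({ [A → αX.β] : [A → α.Xβ] ∈ I, X = '+' })

Items with dot before '+', with the dot advanced:
  [B → . + B ;] → [B → + . B ;]
Closure of the advanced items:
  [B → + . B ;] has the dot before B: add [B → . A )], [B → . + B ;], [B → . +]
  [B → . A )] has the dot before A: add [A → . L L B], [A → . L num )], [A → . ;]
  [A → . L L B] has the dot before L: add [L → . ) L], [L → . A num num]

GOTO = { [A → . ;], [A → . L L B], [A → . L num )], [B → + . B ;], [B → . + B ;], [B → . +], [B → . A )], [L → . ) L], [L → . A num num] }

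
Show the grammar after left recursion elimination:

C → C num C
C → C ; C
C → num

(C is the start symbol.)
C is directly left-recursive. The standard transformation for
  A → A α₁ | ... | A α_m | β₁ | ... | β_n
is
  A  → β₁ A' | ... | β_n A'
  A' → α₁ A' | ... | α_m A' | ε

C → num becomes C → num C'
C → C num C becomes C' → num C C'
C → C ; C becomes C' → ; C C'
Add C' → ε

Resulting grammar:
C → num C'
C' → num C C'
C' → ; C C'
C' → ε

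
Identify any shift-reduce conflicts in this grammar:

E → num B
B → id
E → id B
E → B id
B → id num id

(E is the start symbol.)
A shift-reduce conflict occurs when an LR(0) state has both:
  - a complete (reduce) item [A → α .] (dot at the end), and
  - a shift item [B → β . c γ] (dot before a terminal).

Augment with E' → E and build the canonical LR(0) collection (I0 = CLOSURE({[E' → . E]}), then GOTO on every symbol after a dot until no new states appear). It has 11 states:
  I0: { [B → . id num id], [B → . id], [E → . B id], [E → . id B], [E → . num B], [E' → . E] }  — shift
  I1: { [E → B . id] }  — shift
  I2: { [E' → E .] }  — accept
  I3: { [B → . id num id], [B → . id], [B → id . num id], [B → id .], [E → id . B] }  — shift, reduce
  I4: { [B → . id num id], [B → . id], [E → num . B] }  — shift
  I5: { [E → num B .] }  — reduce
  I6: { [B → id . num id], [B → id .] }  — shift, reduce
  I7: { [B → id num . id] }  — shift
  I8: { [B → id num id .] }  — reduce
  I9: { [E → id B .] }  — reduce
  I10: { [E → B id .] }  — reduce

I3 contains reduce item [B → id .] and shift items [B → . id], [B → . id num id], [B → id . num id] — shift-reduce conflict.
I6 contains reduce item [B → id .] and shift item [B → id . num id] — shift-reduce conflict.

Answer: Yes — I3: [B → id .] vs [B → . id]; I6: [B → id .] vs [B → id . num id]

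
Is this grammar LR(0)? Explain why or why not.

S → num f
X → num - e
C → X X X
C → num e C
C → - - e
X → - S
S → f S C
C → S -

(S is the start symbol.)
A grammar is LR(0) if no state in the canonical LR(0) collection has:
  - both a shift item (dot before a terminal) and a complete item (shift-reduce conflict), or
  - two or more complete items (reduce-reduce conflict; the accept item [S' → S .] counts as a complete item here).

Augment with S' → S and build the canonical LR(0) collection (I0 = CLOSURE({[S' → . S]}), then GOTO on every symbol after a dot until no new states appear). It has 23 states:
  I0: { [S → . f S C], [S → . num f], [S' → . S] }  — shift
  I1: { [S' → S .] }  — accept
  I2: { [S → . f S C], [S → . num f], [S → f . S C] }  — shift
  I3: { [S → num . f] }  — shift
  I4: { [S → num f .] }  — reduce
  I5: { [C → . - - e], [C → . S -], [C → . X X X], [C → . num e C], [S → . f S C], [S → . num f], [S → f S . C], [X → . - S], [X → . num - e] }  — shift
  I6: { [C → - . - e], [S → . f S C], [S → . num f], [X → - . S] }  — shift
  I7: { [S → f S C .] }  — reduce
  I8: { [C → S . -] }  — shift
  I9: { [C → X . X X], [X → . - S], [X → . num - e] }  — shift
  I10: { [C → num . e C], [S → num . f], [X → num . - e] }  — shift
  I11: { [X → num - . e] }  — shift
  I12: { [C → . - - e], [C → . S -], [C → . X X X], [C → . num e C], [C → num e . C], [S → . f S C], [S → . num f], [X → . - S], [X → . num - e] }  — shift
  I13: { [C → num e C .] }  — reduce
  I14: { [X → num - e .] }  — reduce
  I15: { [S → . f S C], [S → . num f], [X → - . S] }  — shift
  I16: { [C → X X . X], [X → . - S], [X → . num - e] }  — shift
  I17: { [X → num . - e] }  — shift
  I18: { [C → X X X .] }  — reduce
  I19: { [X → - S .] }  — reduce
  I20: { [C → S - .] }  — reduce
  I21: { [C → - - . e] }  — shift
  I22: { [C → - - e .] }  — reduce

Every state is either a pure shift/goto state or contains exactly one complete item and nothing to shift — no conflicts. The grammar is LR(0).

Answer: Yes, the grammar is LR(0)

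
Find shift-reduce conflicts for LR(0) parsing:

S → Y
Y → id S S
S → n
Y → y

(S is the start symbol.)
A shift-reduce conflict occurs when an LR(0) state has both:
  - a complete (reduce) item [A → α .] (dot at the end), and
  - a shift item [B → β . c γ] (dot before a terminal).

Augment with S' → S and build the canonical LR(0) collection (I0 = CLOSURE({[S' → . S]}), then GOTO on every symbol after a dot until no new states appear). It has 8 states:
  I0: { [S → . Y], [S → . n], [S' → . S], [Y → . id S S], [Y → . y] }  — shift
  I1: { [S' → S .] }  — accept
  I2: { [S → Y .] }  — reduce
  I3: { [S → . Y], [S → . n], [Y → . id S S], [Y → . y], [Y → id . S S] }  — shift
  I4: { [S → n .] }  — reduce
  I5: { [Y → y .] }  — reduce
  I6: { [S → . Y], [S → . n], [Y → . id S S], [Y → . y], [Y → id S . S] }  — shift
  I7: { [Y → id S S .] }  — reduce

No state contains both a complete item and a shift item.

Answer: No shift-reduce conflicts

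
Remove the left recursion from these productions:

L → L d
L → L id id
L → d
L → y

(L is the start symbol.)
L → d L'
L → y L'
L' → d L'
L' → id id L'
L' → ε

L is directly left-recursive. The standard transformation for
  A → A α₁ | ... | A α_m | β₁ | ... | β_n
is
  A  → β₁ A' | ... | β_n A'
  A' → α₁ A' | ... | α_m A' | ε

L → d becomes L → d L'
L → y becomes L → y L'
L → L d becomes L' → d L'
L → L id id becomes L' → id id L'
Add L' → ε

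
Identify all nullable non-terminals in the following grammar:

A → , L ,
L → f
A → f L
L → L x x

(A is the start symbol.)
There are no ε-productions, so no non-terminal can derive ε.
No non-terminals are nullable.

Answer: None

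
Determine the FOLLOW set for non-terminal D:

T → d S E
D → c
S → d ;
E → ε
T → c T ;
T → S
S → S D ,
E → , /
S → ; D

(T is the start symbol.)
In S → S D ,: D is followed by ',', add FIRST(',') \ {ε} = { ',' }
In S → ; D: D is at the end, add FOLLOW(S)

The FOLLOW sets referred to above (computed the same way, to a fixed point):
  FOLLOW(S) = { $, ',', ';', 'c' }

Taking the union: FOLLOW(D) = { $, ',', ';', 'c' }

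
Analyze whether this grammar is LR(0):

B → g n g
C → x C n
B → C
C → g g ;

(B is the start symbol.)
A grammar is LR(0) if no state in the canonical LR(0) collection has:
  - both a shift item (dot before a terminal) and a complete item (shift-reduce conflict), or
  - two or more complete items (reduce-reduce conflict; the accept item [B' → B .] counts as a complete item here).

Augment with B' → B and build the canonical LR(0) collection (I0 = CLOSURE({[B' → . B]}), then GOTO on every symbol after a dot until no new states appear). It has 12 states:
  I0: { [B → . C], [B → . g n g], [B' → . B], [C → . g g ;], [C → . x C n] }  — shift
  I1: { [B' → B .] }  — accept
  I2: { [B → C .] }  — reduce
  I3: { [B → g . n g], [C → g . g ;] }  — shift
  I4: { [C → . g g ;], [C → . x C n], [C → x . C n] }  — shift
  I5: { [C → x C . n] }  — shift
  I6: { [C → g . g ;] }  — shift
  I7: { [C → g g . ;] }  — shift
  I8: { [C → g g ; .] }  — reduce
  I9: { [C → x C n .] }  — reduce
  I10: { [B → g n . g] }  — shift
  I11: { [B → g n g .] }  — reduce

Every state is either a pure shift/goto state or contains exactly one complete item and nothing to shift — no conflicts. The grammar is LR(0).

Answer: Yes, the grammar is LR(0)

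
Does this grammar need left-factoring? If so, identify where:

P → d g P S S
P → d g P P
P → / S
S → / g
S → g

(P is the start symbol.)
Yes, P has productions with common prefix 'd g P'

Left-factoring is needed when two productions for the same non-terminal
share a common prefix on the right-hand side.

Productions for P:
  P → d g P S S
  P → d g P P
  P → / S
Productions for S:
  S → / g
  S → g

Found common prefix 'd g P' in productions for P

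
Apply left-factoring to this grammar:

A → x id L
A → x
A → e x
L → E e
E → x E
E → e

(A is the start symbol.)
A → x A'
A' → id L
A' → ε
A → e x
L → E e
E → x E
E → e

Left-factoring transforms A → αβ₁ | αβ₂ into A → αA' and A' → β₁ | β₂
(α is the longest common prefix among the alternatives). Repeat until
no nonterminal has two alternatives with a common prefix.

Round 1: A has alternatives sharing prefix 'x'. Introduce A': A → x A'
  Add: A' → id L
  Add: A' → ε

No remaining common prefixes — done.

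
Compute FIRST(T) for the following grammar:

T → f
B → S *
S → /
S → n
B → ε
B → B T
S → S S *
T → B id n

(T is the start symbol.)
To compute FIRST(T), examine every production with T on the left-hand side, reading each right-hand side left to right until a non-nullable symbol is reached.

FIRST sets of the other non-terminals involved (by the same procedure, iterated to a fixed point):
  FIRST(B) = { '/', 'f', 'id', 'n', ε }

From T → f:
  - f is a terminal: add 'f' and stop
From T → B id n:
  - B is a non-terminal: add FIRST(B) \ {ε} = { '/', 'f', 'id', 'n' }
    B is nullable, so continue to the next symbol
  - id is a terminal: add 'id' and stop

Collecting: FIRST(T) = { '/', 'f', 'id', 'n' }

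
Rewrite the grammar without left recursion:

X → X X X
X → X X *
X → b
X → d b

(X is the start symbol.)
X → b X'
X → d b X'
X' → X X X'
X' → X * X'
X' → ε

X is directly left-recursive. The standard transformation for
  A → A α₁ | ... | A α_m | β₁ | ... | β_n
is
  A  → β₁ A' | ... | β_n A'
  A' → α₁ A' | ... | α_m A' | ε

X → b becomes X → b X'
X → d b becomes X → d b X'
X → X X X becomes X' → X X X'
X → X X * becomes X' → X * X'
Add X' → ε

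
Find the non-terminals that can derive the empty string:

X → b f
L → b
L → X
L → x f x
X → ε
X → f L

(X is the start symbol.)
{ 'L', 'X' }

A non-terminal is nullable if it can derive ε (the empty string): either it has an ε-production, or it has a production whose right-hand side consists entirely of nullable non-terminals.

ε-productions: X → ε
So X is immediately nullable.
L → X: every symbol on the right is nullable, so L is nullable too.
Every non-terminal is now nullable.
Nullable = { 'L', 'X' }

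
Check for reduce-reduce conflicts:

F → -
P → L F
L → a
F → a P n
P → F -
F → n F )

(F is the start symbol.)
Augment with F' → F and build the canonical LR(0) collection (I0 = CLOSURE({[F' → . F]}), then GOTO on every symbol after a dot until no new states appear). It has 14 states:
  I0: { [F → . -], [F → . a P n], [F → . n F )], [F' → . F] }  — shift
  I1: { [F → - .] }  — reduce
  I2: { [F' → F .] }  — accept
  I3: { [F → . -], [F → . a P n], [F → . n F )], [F → a . P n], [L → . a], [P → . F -], [P → . L F] }  — shift
  I4: { [F → . -], [F → . a P n], [F → . n F )], [F → n . F )] }  — shift
  I5: { [F → n F . )] }  — shift
  I6: { [F → n F ) .] }  — reduce
  I7: { [P → F . -] }  — shift
  I8: { [F → . -], [F → . a P n], [F → . n F )], [P → L . F] }  — shift
  I9: { [F → a P . n] }  — shift
  I10: { [F → . -], [F → . a P n], [F → . n F )], [F → a . P n], [L → . a], [L → a .], [P → . F -], [P → . L F] }  — shift, reduce
  I11: { [F → a P n .] }  — reduce
  I12: { [P → L F .] }  — reduce
  I13: { [P → F - .] }  — reduce

No state contains more than one complete item.

Answer: No reduce-reduce conflicts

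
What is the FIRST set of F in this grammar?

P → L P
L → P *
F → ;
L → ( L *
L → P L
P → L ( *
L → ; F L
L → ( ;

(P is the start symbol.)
{ ';' }

From F → ;:
  - ';' is a terminal: add ';' and stop

Collecting: FIRST(F) = { ';' }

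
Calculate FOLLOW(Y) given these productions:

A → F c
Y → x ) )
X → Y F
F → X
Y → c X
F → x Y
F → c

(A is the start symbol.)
{ 'c', 'x' }

To compute FOLLOW(Y), find every occurrence of Y on a right-hand side N → α Y β: add FIRST(β) \ {ε}, and if β is empty or nullable also add FOLLOW(N). Iterate to a fixed point.

In X → Y F: Y is followed by F, add FIRST(F) \ {ε} = { 'c', 'x' }
In F → x Y: Y is at the end, add FOLLOW(F)

The FOLLOW sets referred to above (computed the same way, to a fixed point):
  FOLLOW(F) = { 'c', 'x' }

Taking the union: FOLLOW(Y) = { 'c', 'x' }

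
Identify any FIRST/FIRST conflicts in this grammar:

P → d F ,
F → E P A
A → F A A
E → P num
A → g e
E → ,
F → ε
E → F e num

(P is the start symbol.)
FIRST sets of the non-terminals at (or reachable through a nullable prefix from) the front of some alternative:
  FIRST(E) = { ',', 'd', 'e' }
  FIRST(F) = { ',', 'd', 'e', ε }
  FIRST(A) = { ',', 'd', 'e', 'g' }
  FIRST(P) = { 'd' }

Productions for F:
  F → E P A: FIRST = { ',', 'd', 'e' }
  F → ε: FIRST = { ε }
Productions for A:
  A → F A A: FIRST = { ',', 'd', 'e', 'g' }
  A → g e: FIRST = { 'g' }
Productions for E:
  E → P num: FIRST = { 'd' }
  E → ,: FIRST = { ',' }
  E → F e num: FIRST = { ',', 'd', 'e' }
P has only one production, so no FIRST/FIRST conflict is possible there.

Conflict for A: A → F A A and A → g e
  Overlap: { 'g' }
Conflict for E: E → P num and E → F e num
  Overlap: { 'd' }
Conflict for E: E → , and E → F e num
  Overlap: { ',' }

Answer: Yes. A → F A A / A → g e on { 'g' }; E → P num / E → F e num on { 'd' }; E → ',' / E → F e num on { ',' }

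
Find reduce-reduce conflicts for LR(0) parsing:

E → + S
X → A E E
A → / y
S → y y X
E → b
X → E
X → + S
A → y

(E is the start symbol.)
A reduce-reduce conflict occurs when an LR(0) state has two complete items [A → α .] and [B → β .] — both call for a reduction, and with no lookahead the parser cannot choose between them.

Augment with E' → E and build the canonical LR(0) collection (I0 = CLOSURE({[E' → . E]}), then GOTO on every symbol after a dot until no new states appear). It has 17 states:
  I0: { [E → . + S], [E → . b], [E' → . E] }  — shift
  I1: { [E → + . S], [S → . y y X] }  — shift
  I2: { [E' → E .] }  — accept
  I3: { [E → b .] }  — reduce
  I4: { [E → + S .] }  — reduce
  I5: { [S → y . y X] }  — shift
  I6: { [A → . / y], [A → . y], [E → . + S], [E → . b], [S → y y . X], [X → . + S], [X → . A E E], [X → . E] }  — shift
  I7: { [E → + . S], [S → . y y X], [X → + . S] }  — shift
  I8: { [A → / . y] }  — shift
  I9: { [E → . + S], [E → . b], [X → A . E E] }  — shift
  I10: { [X → E .] }  — reduce
  I11: { [S → y y X .] }  — reduce
  I12: { [A → y .] }  — reduce
  I13: { [E → . + S], [E → . b], [X → A E . E] }  — shift
  I14: { [X → A E E .] }  — reduce
  I15: { [A → / y .] }  — reduce
  I16: { [E → + S .], [X → + S .] }  — 2 reduces

I16 contains complete items [E → + S .], [X → + S .] — reduce-reduce conflict.

Answer: Yes — I16: [E → + S .] vs [X → + S .]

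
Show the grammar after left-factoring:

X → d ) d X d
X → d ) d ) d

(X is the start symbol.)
X → d ) d X'
X' → X d
X' → ) d

Left-factoring transforms A → αβ₁ | αβ₂ into A → αA' and A' → β₁ | β₂
(α is the longest common prefix among the alternatives). Repeat until
no nonterminal has two alternatives with a common prefix.

Round 1: X has alternatives sharing prefix 'd ) d'. Introduce X': X → d ) d X'
  Add: X' → X d
  Add: X' → ) d

No remaining common prefixes — done.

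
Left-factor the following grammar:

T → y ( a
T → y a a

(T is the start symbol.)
T → y T'
T' → ( a
T' → a a

Left-factoring transforms A → αβ₁ | αβ₂ into A → αA' and A' → β₁ | β₂
(α is the longest common prefix among the alternatives). Repeat until
no nonterminal has two alternatives with a common prefix.

Round 1: T has alternatives sharing prefix 'y'. Introduce T': T → y T'
  Add: T' → ( a
  Add: T' → a a

No remaining common prefixes — done.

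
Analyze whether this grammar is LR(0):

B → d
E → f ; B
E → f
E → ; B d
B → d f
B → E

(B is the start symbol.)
A grammar is LR(0) if no state in the canonical LR(0) collection has:
  - both a shift item (dot before a terminal) and a complete item (shift-reduce conflict), or
  - two or more complete items (reduce-reduce conflict; the accept item [B' → B .] counts as a complete item here).

Augment with B' → B and build the canonical LR(0) collection (I0 = CLOSURE({[B' → . B]}), then GOTO on every symbol after a dot until no new states appear). It has 11 states:
  I0: { [B → . E], [B → . d f], [B → . d], [B' → . B], [E → . ; B d], [E → . f ; B], [E → . f] }  — shift
  I1: { [B → . E], [B → . d f], [B → . d], [E → . ; B d], [E → . f ; B], [E → . f], [E → ; . B d] }  — shift
  I2: { [B' → B .] }  — accept
  I3: { [B → E .] }  — reduce
  I4: { [B → d . f], [B → d .] }  — shift, reduce
  I5: { [E → f . ; B], [E → f .] }  — shift, reduce
  I6: { [B → . E], [B → . d f], [B → . d], [E → . ; B d], [E → . f ; B], [E → . f], [E → f ; . B] }  — shift
  I7: { [E → f ; B .] }  — reduce
  I8: { [B → d f .] }  — reduce
  I9: { [E → ; B . d] }  — shift
  I10: { [E → ; B d .] }  — reduce

Conflict in state I4:
  Shift-reduce conflict between [B → d .] and [B → d . f]
So the grammar is NOT LR(0).

Answer: No. Shift-reduce conflict between [B → d .] and [B → d . f]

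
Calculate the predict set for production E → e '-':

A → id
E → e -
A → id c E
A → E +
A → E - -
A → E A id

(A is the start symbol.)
{ 'e' }

PREDICT(E → e '-') = (FIRST(RHS) \ {ε}) ∪ (FOLLOW(E) if ε ∈ FIRST(RHS), i.e. RHS ⇒* ε)
FIRST(e '-') = { 'e' }
ε ∉ FIRST(e '-'), so FOLLOW(E) is not added.
PREDICT(E → e '-') = { 'e' }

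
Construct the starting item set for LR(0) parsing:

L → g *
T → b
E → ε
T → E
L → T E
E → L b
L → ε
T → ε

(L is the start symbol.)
First, augment the grammar with L' → L
I₀ = CLOSURE({ [L' → . L] }):
  [L' → . L] has the dot before L: add [L → . g *], [L → . T E], [L → .]
  [L → . T E] has the dot before T: add [T → . b], [T → . E], [T → .]
  [T → . E] has the dot before E: add [E → .], [E → . L b]
No further items can be added.

I₀ = { [E → . L b], [E → .], [L → . T E], [L → . g *], [L → .], [L' → . L], [T → . E], [T → . b], [T → .] }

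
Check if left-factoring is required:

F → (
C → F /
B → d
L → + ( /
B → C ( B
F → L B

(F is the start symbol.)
No, left-factoring is not needed

Left-factoring is needed when two productions for the same non-terminal
share a common prefix on the right-hand side.

Productions for F:
  F → (
  F → L B
Productions for B:
  B → d
  B → C ( B

No common prefixes found.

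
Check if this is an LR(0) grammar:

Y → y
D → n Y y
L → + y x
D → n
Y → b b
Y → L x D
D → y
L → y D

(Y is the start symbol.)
A grammar is LR(0) if no state in the canonical LR(0) collection has:
  - both a shift item (dot before a terminal) and a complete item (shift-reduce conflict), or
  - two or more complete items (reduce-reduce conflict; the accept item [Y' → Y .] counts as a complete item here).

Augment with Y' → Y and build the canonical LR(0) collection (I0 = CLOSURE({[Y' → . Y]}), then GOTO on every symbol after a dot until no new states appear). It has 16 states:
  I0: { [L → . + y x], [L → . y D], [Y → . L x D], [Y → . b b], [Y → . y], [Y' → . Y] }  — shift
  I1: { [L → + . y x] }  — shift
  I2: { [Y → L . x D] }  — shift
  I3: { [Y' → Y .] }  — accept
  I4: { [Y → b . b] }  — shift
  I5: { [D → . n Y y], [D → . n], [D → . y], [L → y . D], [Y → y .] }  — shift, reduce
  I6: { [L → y D .] }  — reduce
  I7: { [D → n . Y y], [D → n .], [L → . + y x], [L → . y D], [Y → . L x D], [Y → . b b], [Y → . y] }  — shift, reduce
  I8: { [D → y .] }  — reduce
  I9: { [D → n Y . y] }  — shift
  I10: { [D → n Y y .] }  — reduce
  I11: { [Y → b b .] }  — reduce
  I12: { [D → . n Y y], [D → . n], [D → . y], [Y → L x . D] }  — shift
  I13: { [Y → L x D .] }  — reduce
  I14: { [L → + y . x] }  — shift
  I15: { [L → + y x .] }  — reduce

Conflict in state I5:
  Shift-reduce conflict between [Y → y .] and [D → . n]
So the grammar is NOT LR(0).

Answer: No. Shift-reduce conflict between [Y → y .] and [D → . n]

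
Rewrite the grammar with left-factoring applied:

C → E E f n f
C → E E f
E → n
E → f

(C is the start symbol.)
C → E E f C'
C' → n f
C' → ε
E → n
E → f

Left-factoring transforms A → αβ₁ | αβ₂ into A → αA' and A' → β₁ | β₂
(α is the longest common prefix among the alternatives). Repeat until
no nonterminal has two alternatives with a common prefix.

Round 1: C has alternatives sharing prefix 'E E f'. Introduce C': C → E E f C'
  Add: C' → n f
  Add: C' → ε

No remaining common prefixes — done.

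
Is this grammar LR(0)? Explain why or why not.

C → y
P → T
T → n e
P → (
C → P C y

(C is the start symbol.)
Augment with C' → C and build the canonical LR(0) collection (I0 = CLOSURE({[C' → . C]}), then GOTO on every symbol after a dot until no new states appear). It has 10 states:
  I0: { [C → . P C y], [C → . y], [C' → . C], [P → . (], [P → . T], [T → . n e] }  — shift
  I1: { [P → ( .] }  — reduce
  I2: { [C' → C .] }  — accept
  I3: { [C → . P C y], [C → . y], [C → P . C y], [P → . (], [P → . T], [T → . n e] }  — shift
  I4: { [P → T .] }  — reduce
  I5: { [T → n . e] }  — shift
  I6: { [C → y .] }  — reduce
  I7: { [T → n e .] }  — reduce
  I8: { [C → P C . y] }  — shift
  I9: { [C → P C y .] }  — reduce

Every state is either a pure shift/goto state or contains exactly one complete item and nothing to shift — no conflicts. The grammar is LR(0).

Answer: Yes, the grammar is LR(0)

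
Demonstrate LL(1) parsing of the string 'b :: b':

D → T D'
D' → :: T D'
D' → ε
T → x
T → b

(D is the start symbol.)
Stack is shown with the top on the left.

Stack      Input     Action
---------------------------
D $        b :: b $  output D → T D'
T D' $     b :: b $  output T → b
b D' $     b :: b $  match 'b'
D' $       :: b $    output D' → :: T D'
:: T D' $  :: b $    match '::'
T D' $     b $       output T → b
b D' $     b $       match 'b'
D' $       $         output D' → ε
$          $         accept

The string is accepted.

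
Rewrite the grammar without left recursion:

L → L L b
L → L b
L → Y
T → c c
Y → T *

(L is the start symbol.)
L is directly left-recursive. The standard transformation for
  A → A α₁ | ... | A α_m | β₁ | ... | β_n
is
  A  → β₁ A' | ... | β_n A'
  A' → α₁ A' | ... | α_m A' | ε

L → Y becomes L → Y L'
L → L L b becomes L' → L b L'
L → L b becomes L' → b L'
Add L' → ε

Productions for other non-terminals are unchanged:
  T → c c
  Y → T *

Resulting grammar:
L → Y L'
L' → L b L'
L' → b L'
L' → ε
T → c c
Y → T *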